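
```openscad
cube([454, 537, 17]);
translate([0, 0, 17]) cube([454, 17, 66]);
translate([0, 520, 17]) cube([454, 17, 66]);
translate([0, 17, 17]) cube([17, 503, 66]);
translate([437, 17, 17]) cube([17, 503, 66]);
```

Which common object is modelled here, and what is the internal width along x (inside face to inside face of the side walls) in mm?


An open box. The internal width is 420 mm.

A 454×537 base slab with four walls standing on it — an open box. The base is 454 mm wide and the walls are 17 mm thick, so the internal width is 454 − 2 × 17 = 420 mm.


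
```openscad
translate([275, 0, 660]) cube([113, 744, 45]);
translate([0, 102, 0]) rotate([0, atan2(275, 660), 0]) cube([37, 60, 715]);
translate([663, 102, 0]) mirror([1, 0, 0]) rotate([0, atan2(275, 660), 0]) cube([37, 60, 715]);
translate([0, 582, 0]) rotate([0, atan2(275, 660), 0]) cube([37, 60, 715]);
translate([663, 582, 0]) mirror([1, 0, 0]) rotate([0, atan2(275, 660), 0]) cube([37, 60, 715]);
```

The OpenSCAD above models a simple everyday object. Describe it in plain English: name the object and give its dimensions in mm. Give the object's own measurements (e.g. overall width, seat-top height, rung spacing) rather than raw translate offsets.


A sawhorse. A 113×744×45 mm beam (x, y, z) sits on two A-frame leg pairs. Each pair is two raked legs of 37×60 mm section (60 mm along y) splaying symmetrically in x. Each leg rises 660 mm vertically over 275 mm of horizontal reach and is 715 mm long along its own axis. Every leg's outer bottom edge rests on the floor and its outer top edge meets a bottom edge of the beam — the left legs (tilting toward +x) meet the beam's −x bottom edge, the right legs (their mirror images, tilting toward −x) meet its +x bottom edge — so the leg tops tuck under the beam, the beam's underside is 660 mm above the floor, and the feet are 663 mm apart outside-to-outside with the beam centred between them. The two leg pairs are set in 102 mm from either end of the beam.


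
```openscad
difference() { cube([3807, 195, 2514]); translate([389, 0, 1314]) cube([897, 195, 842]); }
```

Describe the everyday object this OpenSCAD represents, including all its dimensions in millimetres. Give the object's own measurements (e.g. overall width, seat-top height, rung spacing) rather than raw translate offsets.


A wall 3807 mm long (x), 195 mm thick (y), 2514 mm tall, with a rectangular window opening cut through it. The opening is 897 mm wide and 842 mm tall; its sill is at z = 1314 mm and its near (−x) edge is 389 mm from the wall's −x end. The opening passes through the full wall thickness.


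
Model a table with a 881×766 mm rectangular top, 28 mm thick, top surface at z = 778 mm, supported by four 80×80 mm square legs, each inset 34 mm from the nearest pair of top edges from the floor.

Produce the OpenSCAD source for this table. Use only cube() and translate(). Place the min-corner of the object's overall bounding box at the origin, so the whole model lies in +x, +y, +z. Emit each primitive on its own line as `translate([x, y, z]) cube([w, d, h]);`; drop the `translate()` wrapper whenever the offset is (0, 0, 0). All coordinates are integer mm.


translate([0, 0, 750]) cube([881, 766, 28]);
translate([34, 34, 0]) cube([80, 80, 750]);
translate([767, 34, 0]) cube([80, 80, 750]);
translate([34, 652, 0]) cube([80, 80, 750]);
translate([767, 652, 0]) cube([80, 80, 750]);


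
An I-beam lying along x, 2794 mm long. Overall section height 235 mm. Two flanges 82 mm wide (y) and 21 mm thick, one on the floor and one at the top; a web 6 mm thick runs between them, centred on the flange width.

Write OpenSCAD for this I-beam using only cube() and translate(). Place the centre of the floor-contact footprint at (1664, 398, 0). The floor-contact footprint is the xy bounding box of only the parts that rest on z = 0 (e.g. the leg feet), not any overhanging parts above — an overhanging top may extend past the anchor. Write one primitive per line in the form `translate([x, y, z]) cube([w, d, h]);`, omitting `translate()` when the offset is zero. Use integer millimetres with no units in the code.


translate([267, 357, 0]) cube([2794, 82, 21]);
translate([267, 395, 21]) cube([2794, 6, 193]);
translate([267, 357, 214]) cube([2794, 82, 21]);


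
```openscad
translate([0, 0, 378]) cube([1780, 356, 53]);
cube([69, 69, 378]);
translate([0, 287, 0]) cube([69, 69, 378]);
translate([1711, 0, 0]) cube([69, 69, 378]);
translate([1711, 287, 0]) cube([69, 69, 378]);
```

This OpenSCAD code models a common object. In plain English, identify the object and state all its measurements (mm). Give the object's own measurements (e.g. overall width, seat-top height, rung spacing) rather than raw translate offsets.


A bench: a 1780×356 mm seat slab, 53 mm thick, top at z = 431 mm, on four 69×69 mm square legs flush with the seat corners and standing on z = 0.


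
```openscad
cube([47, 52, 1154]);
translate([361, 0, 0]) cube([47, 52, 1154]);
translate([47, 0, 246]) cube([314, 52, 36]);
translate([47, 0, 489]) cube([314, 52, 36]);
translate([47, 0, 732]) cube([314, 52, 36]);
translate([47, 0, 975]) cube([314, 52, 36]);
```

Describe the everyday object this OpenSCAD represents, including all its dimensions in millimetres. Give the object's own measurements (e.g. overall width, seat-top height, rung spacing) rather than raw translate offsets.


A straight ladder. Two 47×52 mm vertical rails, 1154 mm tall, stand 408 mm apart (outside-to-outside) with their front faces coplanar on the −y side. 4 rungs, each 52 mm deep and 36 mm tall, span between the inner faces of the rails, front faces flush with the rails. The lowest rung's underside is at z = 246 mm and rungs are spaced 243 mm apart (underside to underside).


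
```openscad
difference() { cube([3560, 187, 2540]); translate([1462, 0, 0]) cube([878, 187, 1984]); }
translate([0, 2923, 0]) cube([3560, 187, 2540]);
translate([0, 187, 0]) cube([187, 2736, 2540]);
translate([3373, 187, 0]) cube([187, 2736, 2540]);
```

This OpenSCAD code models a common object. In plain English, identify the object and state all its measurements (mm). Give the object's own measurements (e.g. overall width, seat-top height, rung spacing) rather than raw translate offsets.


A single room: four walls, each 2540 mm tall and 187 mm thick, enclosing an outside footprint 3560×3110 mm (x × y), no floor or roof. The front and back walls (−y and +y sides) run the full x-width; the side walls fit between their inner faces. A door opening 878 mm wide and 1984 mm tall is cut through the front wall from the floor up, its −x edge 1462 mm from the wall's −x end.


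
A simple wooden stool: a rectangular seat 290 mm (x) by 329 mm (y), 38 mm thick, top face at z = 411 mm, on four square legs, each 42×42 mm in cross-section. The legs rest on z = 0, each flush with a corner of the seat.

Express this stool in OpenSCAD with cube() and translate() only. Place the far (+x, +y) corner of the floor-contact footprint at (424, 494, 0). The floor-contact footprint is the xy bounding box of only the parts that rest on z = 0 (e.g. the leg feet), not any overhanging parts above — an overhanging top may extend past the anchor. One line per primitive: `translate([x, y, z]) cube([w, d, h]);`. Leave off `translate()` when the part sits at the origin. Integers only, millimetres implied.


translate([134, 165, 373]) cube([290, 329, 38]);
translate([134, 165, 0]) cube([42, 42, 373]);
translate([382, 165, 0]) cube([42, 42, 373]);
translate([134, 452, 0]) cube([42, 42, 373]);
translate([382, 452, 0]) cube([42, 42, 373]);


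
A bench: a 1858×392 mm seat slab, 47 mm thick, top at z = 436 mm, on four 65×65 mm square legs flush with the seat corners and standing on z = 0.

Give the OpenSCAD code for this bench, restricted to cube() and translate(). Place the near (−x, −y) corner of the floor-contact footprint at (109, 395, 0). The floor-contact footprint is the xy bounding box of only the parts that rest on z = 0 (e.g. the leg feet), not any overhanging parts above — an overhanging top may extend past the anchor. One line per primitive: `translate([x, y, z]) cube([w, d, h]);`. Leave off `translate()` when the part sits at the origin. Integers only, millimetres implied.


translate([109, 395, 389]) cube([1858, 392, 47]);
translate([109, 395, 0]) cube([65, 65, 389]);
translate([109, 722, 0]) cube([65, 65, 389]);
translate([1902, 395, 0]) cube([65, 65, 389]);
translate([1902, 722, 0]) cube([65, 65, 389]);


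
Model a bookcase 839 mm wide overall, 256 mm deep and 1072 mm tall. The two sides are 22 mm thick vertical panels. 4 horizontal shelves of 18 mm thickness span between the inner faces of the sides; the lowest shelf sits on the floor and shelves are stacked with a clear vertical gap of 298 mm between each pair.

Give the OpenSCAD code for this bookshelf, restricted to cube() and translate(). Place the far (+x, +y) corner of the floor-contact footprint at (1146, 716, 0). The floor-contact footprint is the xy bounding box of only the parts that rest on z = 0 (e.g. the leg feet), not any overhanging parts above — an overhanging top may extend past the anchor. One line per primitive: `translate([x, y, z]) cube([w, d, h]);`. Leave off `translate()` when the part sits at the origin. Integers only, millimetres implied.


translate([307, 460, 0]) cube([22, 256, 1072]);
translate([1124, 460, 0]) cube([22, 256, 1072]);
translate([329, 460, 0]) cube([795, 256, 18]);
translate([329, 460, 316]) cube([795, 256, 18]);
translate([329, 460, 632]) cube([795, 256, 18]);
translate([329, 460, 948]) cube([795, 256, 18]);


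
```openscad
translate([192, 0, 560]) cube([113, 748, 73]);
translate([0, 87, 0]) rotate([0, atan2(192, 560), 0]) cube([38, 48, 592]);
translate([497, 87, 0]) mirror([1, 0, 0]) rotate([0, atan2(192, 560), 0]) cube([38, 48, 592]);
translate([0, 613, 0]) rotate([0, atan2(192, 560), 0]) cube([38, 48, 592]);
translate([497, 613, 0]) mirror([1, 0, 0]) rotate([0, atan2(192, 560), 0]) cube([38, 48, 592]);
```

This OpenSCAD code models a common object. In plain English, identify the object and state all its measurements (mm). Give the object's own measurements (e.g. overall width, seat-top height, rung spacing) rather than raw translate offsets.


A sawhorse. A 113×748×73 mm beam (x, y, z) sits on two A-frame leg pairs. Each pair is two raked legs of 38×48 mm section (48 mm along y) splaying symmetrically in x. Each leg rises 560 mm vertically over 192 mm of horizontal reach and is 592 mm long along its own axis. Every leg's outer bottom edge rests on the floor and its outer top edge meets a bottom edge of the beam — the left legs (tilting toward +x) meet the beam's −x bottom edge, the right legs (their mirror images, tilting toward −x) meet its +x bottom edge — so the leg tops tuck under the beam, the beam's underside is 560 mm above the floor, and the feet are 497 mm apart outside-to-outside with the beam centred between them. The two leg pairs are set in 87 mm from either end of the beam.


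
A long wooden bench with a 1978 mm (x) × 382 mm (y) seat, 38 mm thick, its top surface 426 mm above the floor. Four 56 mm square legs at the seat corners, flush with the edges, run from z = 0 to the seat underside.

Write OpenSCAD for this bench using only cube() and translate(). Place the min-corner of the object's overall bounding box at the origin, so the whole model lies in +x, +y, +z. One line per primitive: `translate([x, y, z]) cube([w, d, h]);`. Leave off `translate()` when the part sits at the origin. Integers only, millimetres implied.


translate([0, 0, 388]) cube([1978, 382, 38]);
cube([56, 56, 388]);
translate([0, 326, 0]) cube([56, 56, 388]);
translate([1922, 0, 0]) cube([56, 56, 388]);
translate([1922, 326, 0]) cube([56, 56, 388]);


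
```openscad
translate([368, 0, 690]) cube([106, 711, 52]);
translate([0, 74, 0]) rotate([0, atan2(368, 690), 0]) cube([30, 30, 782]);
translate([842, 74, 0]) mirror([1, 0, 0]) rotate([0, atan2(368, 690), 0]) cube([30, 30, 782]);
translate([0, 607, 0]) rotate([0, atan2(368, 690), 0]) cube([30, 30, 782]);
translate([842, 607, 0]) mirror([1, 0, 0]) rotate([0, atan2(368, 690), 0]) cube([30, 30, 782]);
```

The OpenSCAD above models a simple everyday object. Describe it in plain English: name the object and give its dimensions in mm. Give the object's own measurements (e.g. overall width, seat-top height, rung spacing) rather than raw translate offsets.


A sawhorse. A 106×711×52 mm beam (x, y, z) sits on two A-frame leg pairs. Each pair is two raked legs of 30×30 mm section (30 mm along y) splaying symmetrically in x. Each leg rises 690 mm vertically over 368 mm of horizontal reach and is 782 mm long along its own axis. Every leg's outer bottom edge rests on the floor and its outer top edge meets a bottom edge of the beam — the left legs (tilting toward +x) meet the beam's −x bottom edge, the right legs (their mirror images, tilting toward −x) meet its +x bottom edge — so the leg tops tuck under the beam, the beam's underside is 690 mm above the floor, and the feet are 842 mm apart outside-to-outside with the beam centred between them. The two leg pairs are set in 74 mm from either end of the beam.


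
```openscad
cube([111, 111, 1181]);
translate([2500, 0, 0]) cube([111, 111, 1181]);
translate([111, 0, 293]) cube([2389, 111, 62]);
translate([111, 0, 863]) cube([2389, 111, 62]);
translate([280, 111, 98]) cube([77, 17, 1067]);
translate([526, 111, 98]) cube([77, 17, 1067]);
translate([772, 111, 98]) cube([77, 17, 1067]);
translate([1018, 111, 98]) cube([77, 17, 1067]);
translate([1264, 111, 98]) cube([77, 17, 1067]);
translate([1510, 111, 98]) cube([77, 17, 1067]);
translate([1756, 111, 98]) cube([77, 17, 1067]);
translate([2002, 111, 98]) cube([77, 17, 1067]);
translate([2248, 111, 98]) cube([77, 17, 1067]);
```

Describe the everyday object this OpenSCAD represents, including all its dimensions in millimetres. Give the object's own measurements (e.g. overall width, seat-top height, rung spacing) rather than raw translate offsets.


A fence section. Two 111×111 mm posts, 1181 mm tall, stand on the floor with a clear span of 2389 mm between their inner faces. Two horizontal rails of 111×62 mm section span the gap between the posts with their undersides at z = 293 mm and z = 863 mm, flush with the posts' −y face. 9 pickets, each 77 mm wide, 17 mm thick and 1067 mm tall, are fixed to the +y face of the rails with their bottoms at z = 98 mm, spaced across the span with a 169 mm gap after the −x post and between neighbouring pickets, with 175 mm left before the +x post.


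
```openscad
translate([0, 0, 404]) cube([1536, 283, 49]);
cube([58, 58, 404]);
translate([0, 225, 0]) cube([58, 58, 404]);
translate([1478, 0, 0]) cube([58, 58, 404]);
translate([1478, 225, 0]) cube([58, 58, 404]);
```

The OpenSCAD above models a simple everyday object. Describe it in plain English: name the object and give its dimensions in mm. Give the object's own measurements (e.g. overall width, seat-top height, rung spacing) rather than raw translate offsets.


A bench: a 1536×283 mm seat slab, 49 mm thick, top at z = 453 mm, on four 58×58 mm square legs flush with the seat corners and standing on z = 0.


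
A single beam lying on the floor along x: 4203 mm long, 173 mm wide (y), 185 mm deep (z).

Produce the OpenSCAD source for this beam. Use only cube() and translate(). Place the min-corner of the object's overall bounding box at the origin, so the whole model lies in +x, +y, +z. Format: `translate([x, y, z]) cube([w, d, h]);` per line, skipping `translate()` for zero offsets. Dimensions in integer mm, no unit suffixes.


cube([4203, 173, 185]);


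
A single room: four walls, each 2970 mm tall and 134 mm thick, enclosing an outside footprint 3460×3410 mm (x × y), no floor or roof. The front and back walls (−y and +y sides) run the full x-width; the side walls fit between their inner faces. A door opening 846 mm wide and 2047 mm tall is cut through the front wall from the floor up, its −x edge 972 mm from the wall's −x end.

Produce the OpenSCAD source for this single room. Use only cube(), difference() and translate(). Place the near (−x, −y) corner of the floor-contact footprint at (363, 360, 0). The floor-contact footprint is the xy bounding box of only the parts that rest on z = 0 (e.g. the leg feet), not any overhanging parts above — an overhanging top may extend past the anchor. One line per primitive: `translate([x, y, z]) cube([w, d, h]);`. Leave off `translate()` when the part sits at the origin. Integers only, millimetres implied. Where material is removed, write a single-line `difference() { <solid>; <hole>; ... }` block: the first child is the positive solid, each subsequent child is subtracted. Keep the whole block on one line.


difference() { translate([363, 360, 0]) cube([3460, 134, 2970]); translate([1335, 360, 0]) cube([846, 134, 2047]); }
translate([363, 3636, 0]) cube([3460, 134, 2970]);
translate([363, 494, 0]) cube([134, 3142, 2970]);
translate([3689, 494, 0]) cube([134, 3142, 2970]);


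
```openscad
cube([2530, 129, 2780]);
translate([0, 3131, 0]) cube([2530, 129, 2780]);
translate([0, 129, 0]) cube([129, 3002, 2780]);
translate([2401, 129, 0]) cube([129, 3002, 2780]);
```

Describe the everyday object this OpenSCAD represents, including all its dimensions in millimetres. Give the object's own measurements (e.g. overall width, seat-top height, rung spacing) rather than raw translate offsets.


The wall frame of a small rectangular building: four walls, each 2780 mm tall and 129 mm thick, enclosing a footprint 2530 mm (x) by 3260 mm (y) outside-to-outside, with no floor or roof. The front and back walls (the −y and +y sides) span the full width; the two side walls fit between them.


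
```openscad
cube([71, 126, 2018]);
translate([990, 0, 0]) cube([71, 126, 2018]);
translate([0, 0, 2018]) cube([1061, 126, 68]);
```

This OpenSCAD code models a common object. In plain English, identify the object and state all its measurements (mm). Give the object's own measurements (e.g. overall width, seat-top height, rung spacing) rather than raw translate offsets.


A door frame. The clear opening is 919 mm wide and 2018 mm high. Two 71 mm wide jambs, 126 mm deep, stand either side of the opening from the floor to the top of the opening. A 68 mm thick head sits across the top of both jambs, spanning the full outside width of the frame.


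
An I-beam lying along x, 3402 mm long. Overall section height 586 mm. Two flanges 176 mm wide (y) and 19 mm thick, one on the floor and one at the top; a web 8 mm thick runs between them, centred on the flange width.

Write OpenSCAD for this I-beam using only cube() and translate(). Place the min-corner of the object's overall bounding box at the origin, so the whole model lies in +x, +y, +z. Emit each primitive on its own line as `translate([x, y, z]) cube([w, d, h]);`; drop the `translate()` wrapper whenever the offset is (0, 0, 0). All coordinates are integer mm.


cube([3402, 176, 19]);
translate([0, 84, 19]) cube([3402, 8, 548]);
translate([0, 0, 567]) cube([3402, 176, 19]);


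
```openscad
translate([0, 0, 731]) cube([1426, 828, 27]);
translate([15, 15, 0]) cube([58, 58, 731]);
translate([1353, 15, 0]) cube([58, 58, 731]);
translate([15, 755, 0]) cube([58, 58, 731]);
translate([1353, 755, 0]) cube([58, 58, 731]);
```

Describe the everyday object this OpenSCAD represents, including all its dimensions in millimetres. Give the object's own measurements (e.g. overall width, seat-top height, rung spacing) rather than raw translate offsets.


A rectangular dining table. The top is 1426×828×27 mm with its upper surface at z = 758 mm. It stands on four 58×58 mm square legs, each inset 15 mm from the nearest pair of top edges, running from the floor to the underside of the top.


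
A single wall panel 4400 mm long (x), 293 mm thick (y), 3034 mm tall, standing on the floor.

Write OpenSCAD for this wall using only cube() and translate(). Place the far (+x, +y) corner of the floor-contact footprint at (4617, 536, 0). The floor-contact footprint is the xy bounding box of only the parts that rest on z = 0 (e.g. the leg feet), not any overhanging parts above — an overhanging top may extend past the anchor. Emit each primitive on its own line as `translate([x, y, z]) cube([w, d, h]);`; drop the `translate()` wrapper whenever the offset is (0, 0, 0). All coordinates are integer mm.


translate([217, 243, 0]) cube([4400, 293, 3034]);


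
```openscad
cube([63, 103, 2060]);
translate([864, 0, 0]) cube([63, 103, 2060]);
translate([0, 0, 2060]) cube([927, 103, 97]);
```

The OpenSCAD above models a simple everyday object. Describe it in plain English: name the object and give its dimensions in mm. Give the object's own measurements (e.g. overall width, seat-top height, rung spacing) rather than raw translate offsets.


A door frame. The clear opening is 801 mm wide and 2060 mm high. Two 63 mm wide jambs, 103 mm deep, stand either side of the opening from the floor to the top of the opening. A 97 mm thick head sits across the top of both jambs, spanning the full outside width of the frame.


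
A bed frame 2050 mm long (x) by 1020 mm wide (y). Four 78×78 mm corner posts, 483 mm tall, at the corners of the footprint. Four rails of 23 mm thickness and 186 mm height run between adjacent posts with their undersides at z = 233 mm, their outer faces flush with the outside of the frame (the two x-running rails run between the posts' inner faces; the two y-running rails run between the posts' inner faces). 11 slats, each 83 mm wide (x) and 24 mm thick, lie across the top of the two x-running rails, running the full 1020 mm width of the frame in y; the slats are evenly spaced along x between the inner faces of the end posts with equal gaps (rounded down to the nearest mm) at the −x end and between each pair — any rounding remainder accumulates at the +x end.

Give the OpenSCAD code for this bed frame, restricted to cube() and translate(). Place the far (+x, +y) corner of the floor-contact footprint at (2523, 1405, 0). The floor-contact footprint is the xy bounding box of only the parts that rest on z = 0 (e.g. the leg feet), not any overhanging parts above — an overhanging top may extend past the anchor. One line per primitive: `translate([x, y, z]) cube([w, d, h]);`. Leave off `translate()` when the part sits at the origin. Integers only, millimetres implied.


// slat z = rail_z + rail_h = 233 + 186 = 419
// slat gap = ⌊(1894 − 11·83) / 12⌋ = 81
translate([473, 385, 0]) cube([78, 78, 483]);
translate([473, 1327, 0]) cube([78, 78, 483]);
translate([2445, 385, 0]) cube([78, 78, 483]);
translate([2445, 1327, 0]) cube([78, 78, 483]);
translate([551, 385, 233]) cube([1894, 23, 186]);
translate([551, 1382, 233]) cube([1894, 23, 186]);
translate([473, 463, 233]) cube([23, 864, 186]);
translate([2500, 463, 233]) cube([23, 864, 186]);
translate([632, 385, 419]) cube([83, 1020, 24]);
translate([796, 385, 419]) cube([83, 1020, 24]);
translate([960, 385, 419]) cube([83, 1020, 24]);
translate([1124, 385, 419]) cube([83, 1020, 24]);
translate([1288, 385, 419]) cube([83, 1020, 24]);
translate([1452, 385, 419]) cube([83, 1020, 24]);
translate([1616, 385, 419]) cube([83, 1020, 24]);
translate([1780, 385, 419]) cube([83, 1020, 24]);
translate([1944, 385, 419]) cube([83, 1020, 24]);
translate([2108, 385, 419]) cube([83, 1020, 24]);
translate([2272, 385, 419]) cube([83, 1020, 24]);


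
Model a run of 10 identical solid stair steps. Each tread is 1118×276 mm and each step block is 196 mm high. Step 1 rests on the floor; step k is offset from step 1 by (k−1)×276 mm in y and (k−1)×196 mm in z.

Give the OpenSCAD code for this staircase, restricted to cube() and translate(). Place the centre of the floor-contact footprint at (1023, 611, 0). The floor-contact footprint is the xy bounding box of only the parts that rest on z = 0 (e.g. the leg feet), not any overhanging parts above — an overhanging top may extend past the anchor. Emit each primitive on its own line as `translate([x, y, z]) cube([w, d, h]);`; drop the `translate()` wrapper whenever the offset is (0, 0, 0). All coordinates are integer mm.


translate([464, 473, 0]) cube([1118, 276, 196]);
translate([464, 749, 196]) cube([1118, 276, 196]);
translate([464, 1025, 392]) cube([1118, 276, 196]);
translate([464, 1301, 588]) cube([1118, 276, 196]);
translate([464, 1577, 784]) cube([1118, 276, 196]);
translate([464, 1853, 980]) cube([1118, 276, 196]);
translate([464, 2129, 1176]) cube([1118, 276, 196]);
translate([464, 2405, 1372]) cube([1118, 276, 196]);
translate([464, 2681, 1568]) cube([1118, 276, 196]);
translate([464, 2957, 1764]) cube([1118, 276, 196]);


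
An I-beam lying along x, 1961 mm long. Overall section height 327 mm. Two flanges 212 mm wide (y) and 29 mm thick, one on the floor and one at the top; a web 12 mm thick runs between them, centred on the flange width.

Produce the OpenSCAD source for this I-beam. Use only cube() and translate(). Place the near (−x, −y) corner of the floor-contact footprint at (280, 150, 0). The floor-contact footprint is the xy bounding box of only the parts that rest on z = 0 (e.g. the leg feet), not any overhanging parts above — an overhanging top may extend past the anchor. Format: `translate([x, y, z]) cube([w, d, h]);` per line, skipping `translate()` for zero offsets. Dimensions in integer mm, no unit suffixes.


translate([280, 150, 0]) cube([1961, 212, 29]);
translate([280, 250, 29]) cube([1961, 12, 269]);
translate([280, 150, 298]) cube([1961, 212, 29]);


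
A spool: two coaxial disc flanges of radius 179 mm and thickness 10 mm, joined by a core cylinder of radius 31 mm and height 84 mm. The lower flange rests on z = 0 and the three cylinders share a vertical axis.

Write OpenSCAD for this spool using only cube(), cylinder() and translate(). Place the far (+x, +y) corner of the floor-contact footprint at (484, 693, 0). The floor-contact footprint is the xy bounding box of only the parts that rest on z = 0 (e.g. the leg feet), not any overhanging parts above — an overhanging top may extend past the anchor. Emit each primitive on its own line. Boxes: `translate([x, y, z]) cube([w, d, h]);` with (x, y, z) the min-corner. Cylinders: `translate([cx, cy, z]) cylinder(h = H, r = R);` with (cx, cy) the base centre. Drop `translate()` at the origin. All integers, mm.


translate([305, 514, 0]) cylinder(h = 10, r = 179);
translate([305, 514, 10]) cylinder(h = 84, r = 31);
translate([305, 514, 94]) cylinder(h = 10, r = 179);


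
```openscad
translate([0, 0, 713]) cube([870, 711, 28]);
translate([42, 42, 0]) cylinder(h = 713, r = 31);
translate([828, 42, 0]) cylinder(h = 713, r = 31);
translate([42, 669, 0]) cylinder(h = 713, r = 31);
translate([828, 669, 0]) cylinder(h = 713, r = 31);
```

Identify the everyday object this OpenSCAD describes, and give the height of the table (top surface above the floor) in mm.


A table. The table height is 741 mm.

A 870×711×28 slab sits at z = 713 on four Ø62 mm round legs — a table. The top surface is at 713 + 28 = 741 mm.


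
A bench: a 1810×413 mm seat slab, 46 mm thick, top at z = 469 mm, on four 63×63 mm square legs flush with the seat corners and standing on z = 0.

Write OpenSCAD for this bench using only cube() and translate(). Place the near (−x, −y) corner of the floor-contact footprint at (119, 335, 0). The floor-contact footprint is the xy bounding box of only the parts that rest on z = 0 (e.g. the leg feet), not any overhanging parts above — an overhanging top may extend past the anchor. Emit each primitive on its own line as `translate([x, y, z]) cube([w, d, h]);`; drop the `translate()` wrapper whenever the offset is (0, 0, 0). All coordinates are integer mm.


translate([119, 335, 423]) cube([1810, 413, 46]);
translate([119, 335, 0]) cube([63, 63, 423]);
translate([119, 685, 0]) cube([63, 63, 423]);
translate([1866, 335, 0]) cube([63, 63, 423]);
translate([1866, 685, 0]) cube([63, 63, 423]);


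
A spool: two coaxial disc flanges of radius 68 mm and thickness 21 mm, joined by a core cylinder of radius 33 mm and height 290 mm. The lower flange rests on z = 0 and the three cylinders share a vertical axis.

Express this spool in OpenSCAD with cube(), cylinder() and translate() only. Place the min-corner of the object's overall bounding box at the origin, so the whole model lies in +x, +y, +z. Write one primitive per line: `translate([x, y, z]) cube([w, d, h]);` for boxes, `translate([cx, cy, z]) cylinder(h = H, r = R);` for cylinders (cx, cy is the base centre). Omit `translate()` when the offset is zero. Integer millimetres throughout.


translate([68, 68, 0]) cylinder(h = 21, r = 68);
translate([68, 68, 21]) cylinder(h = 290, r = 33);
translate([68, 68, 311]) cylinder(h = 21, r = 68);


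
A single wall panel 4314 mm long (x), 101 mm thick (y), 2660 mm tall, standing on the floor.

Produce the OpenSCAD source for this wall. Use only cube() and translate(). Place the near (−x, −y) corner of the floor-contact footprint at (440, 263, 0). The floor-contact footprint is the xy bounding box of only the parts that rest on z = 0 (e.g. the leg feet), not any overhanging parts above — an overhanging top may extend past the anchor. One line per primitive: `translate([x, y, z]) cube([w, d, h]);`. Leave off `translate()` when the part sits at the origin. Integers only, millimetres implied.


translate([440, 263, 0]) cube([4314, 101, 2660]);


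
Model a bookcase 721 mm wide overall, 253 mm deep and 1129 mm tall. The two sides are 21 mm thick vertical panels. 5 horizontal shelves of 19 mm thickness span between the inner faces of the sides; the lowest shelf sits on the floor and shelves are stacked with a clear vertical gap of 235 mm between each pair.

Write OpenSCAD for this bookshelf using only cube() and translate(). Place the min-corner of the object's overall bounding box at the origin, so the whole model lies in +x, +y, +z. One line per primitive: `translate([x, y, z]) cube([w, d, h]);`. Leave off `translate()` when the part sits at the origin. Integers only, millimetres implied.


cube([21, 253, 1129]);
translate([700, 0, 0]) cube([21, 253, 1129]);
translate([21, 0, 0]) cube([679, 253, 19]);
translate([21, 0, 254]) cube([679, 253, 19]);
translate([21, 0, 508]) cube([679, 253, 19]);
translate([21, 0, 762]) cube([679, 253, 19]);
translate([21, 0, 1016]) cube([679, 253, 19]);


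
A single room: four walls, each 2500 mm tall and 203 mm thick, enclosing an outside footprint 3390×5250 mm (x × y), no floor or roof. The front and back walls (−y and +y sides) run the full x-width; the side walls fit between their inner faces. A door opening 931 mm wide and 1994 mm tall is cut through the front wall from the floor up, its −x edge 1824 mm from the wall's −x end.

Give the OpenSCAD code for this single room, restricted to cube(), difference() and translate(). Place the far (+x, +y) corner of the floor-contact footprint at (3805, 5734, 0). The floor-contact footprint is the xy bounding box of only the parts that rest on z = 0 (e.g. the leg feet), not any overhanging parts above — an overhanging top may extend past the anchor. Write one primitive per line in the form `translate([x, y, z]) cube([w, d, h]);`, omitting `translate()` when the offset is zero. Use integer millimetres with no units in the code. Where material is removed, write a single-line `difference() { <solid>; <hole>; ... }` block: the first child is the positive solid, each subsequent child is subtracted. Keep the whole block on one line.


difference() { translate([415, 484, 0]) cube([3390, 203, 2500]); translate([2239, 484, 0]) cube([931, 203, 1994]); }
translate([415, 5531, 0]) cube([3390, 203, 2500]);
translate([415, 687, 0]) cube([203, 4844, 2500]);
translate([3602, 687, 0]) cube([203, 4844, 2500]);


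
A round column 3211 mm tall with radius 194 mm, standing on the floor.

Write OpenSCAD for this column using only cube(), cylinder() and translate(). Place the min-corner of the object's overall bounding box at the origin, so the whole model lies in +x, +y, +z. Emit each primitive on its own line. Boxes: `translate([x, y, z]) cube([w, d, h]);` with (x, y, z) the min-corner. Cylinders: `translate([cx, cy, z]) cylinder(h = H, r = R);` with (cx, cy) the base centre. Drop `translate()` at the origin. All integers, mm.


translate([194, 194, 0]) cylinder(h = 3211, r = 194);


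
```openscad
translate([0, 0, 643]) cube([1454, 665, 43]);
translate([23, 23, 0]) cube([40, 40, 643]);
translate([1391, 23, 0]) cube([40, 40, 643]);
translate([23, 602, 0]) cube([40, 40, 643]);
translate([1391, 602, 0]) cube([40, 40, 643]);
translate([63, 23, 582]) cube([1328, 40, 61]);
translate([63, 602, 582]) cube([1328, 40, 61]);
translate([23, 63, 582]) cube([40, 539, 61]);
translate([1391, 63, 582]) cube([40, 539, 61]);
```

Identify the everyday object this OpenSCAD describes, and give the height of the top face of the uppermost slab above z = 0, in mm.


A table. The table height is 686 mm.

A 1454×665×43 slab sits at z = 643 on four 40 mm square posts — a table. The top surface is at 643 + 43 = 686 mm.


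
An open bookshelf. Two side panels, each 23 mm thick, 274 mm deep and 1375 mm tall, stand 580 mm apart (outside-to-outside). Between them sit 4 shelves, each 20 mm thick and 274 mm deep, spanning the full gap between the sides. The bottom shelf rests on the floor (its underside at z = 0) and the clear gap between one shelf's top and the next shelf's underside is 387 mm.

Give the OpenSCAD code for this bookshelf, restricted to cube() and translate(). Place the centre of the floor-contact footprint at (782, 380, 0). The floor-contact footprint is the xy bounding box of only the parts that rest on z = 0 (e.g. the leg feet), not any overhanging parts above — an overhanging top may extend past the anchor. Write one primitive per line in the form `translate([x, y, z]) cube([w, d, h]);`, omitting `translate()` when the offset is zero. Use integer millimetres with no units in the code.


translate([492, 243, 0]) cube([23, 274, 1375]);
translate([1049, 243, 0]) cube([23, 274, 1375]);
translate([515, 243, 0]) cube([534, 274, 20]);
translate([515, 243, 407]) cube([534, 274, 20]);
translate([515, 243, 814]) cube([534, 274, 20]);
translate([515, 243, 1221]) cube([534, 274, 20]);


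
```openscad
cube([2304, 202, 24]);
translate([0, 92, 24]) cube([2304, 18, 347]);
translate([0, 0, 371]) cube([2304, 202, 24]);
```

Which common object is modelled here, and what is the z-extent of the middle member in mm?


An I-beam. The web height is 347 mm.

Two wide flanges with a thin centred web — an I-beam. Overall 395 mm minus two 24 mm flanges gives a web of 395 − 2·24 = 347 mm.


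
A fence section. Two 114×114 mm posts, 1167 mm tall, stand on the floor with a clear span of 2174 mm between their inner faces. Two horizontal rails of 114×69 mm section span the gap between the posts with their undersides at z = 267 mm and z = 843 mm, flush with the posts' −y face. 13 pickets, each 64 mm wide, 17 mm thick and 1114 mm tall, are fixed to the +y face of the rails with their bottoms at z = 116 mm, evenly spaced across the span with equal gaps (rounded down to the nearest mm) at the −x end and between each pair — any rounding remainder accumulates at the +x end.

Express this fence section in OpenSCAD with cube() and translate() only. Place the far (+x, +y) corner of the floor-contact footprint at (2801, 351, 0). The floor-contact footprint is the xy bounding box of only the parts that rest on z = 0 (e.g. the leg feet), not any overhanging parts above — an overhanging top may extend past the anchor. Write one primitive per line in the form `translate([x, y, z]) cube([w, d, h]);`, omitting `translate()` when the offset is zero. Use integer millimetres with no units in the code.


translate([399, 237, 0]) cube([114, 114, 1167]);
translate([2687, 237, 0]) cube([114, 114, 1167]);
translate([513, 237, 267]) cube([2174, 114, 69]);
translate([513, 237, 843]) cube([2174, 114, 69]);
translate([608, 351, 116]) cube([64, 17, 1114]);
translate([767, 351, 116]) cube([64, 17, 1114]);
translate([926, 351, 116]) cube([64, 17, 1114]);
translate([1085, 351, 116]) cube([64, 17, 1114]);
translate([1244, 351, 116]) cube([64, 17, 1114]);
translate([1403, 351, 116]) cube([64, 17, 1114]);
translate([1562, 351, 116]) cube([64, 17, 1114]);
translate([1721, 351, 116]) cube([64, 17, 1114]);
translate([1880, 351, 116]) cube([64, 17, 1114]);
translate([2039, 351, 116]) cube([64, 17, 1114]);
translate([2198, 351, 116]) cube([64, 17, 1114]);
translate([2357, 351, 116]) cube([64, 17, 1114]);
translate([2516, 351, 116]) cube([64, 17, 1114]);


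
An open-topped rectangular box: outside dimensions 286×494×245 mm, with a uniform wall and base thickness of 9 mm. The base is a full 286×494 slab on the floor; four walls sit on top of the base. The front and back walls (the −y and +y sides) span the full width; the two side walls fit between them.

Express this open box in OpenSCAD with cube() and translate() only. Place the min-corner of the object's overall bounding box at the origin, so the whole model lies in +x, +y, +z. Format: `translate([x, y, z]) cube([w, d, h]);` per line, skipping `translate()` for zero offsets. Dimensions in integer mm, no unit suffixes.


cube([286, 494, 9]);
translate([0, 0, 9]) cube([286, 9, 236]);
translate([0, 485, 9]) cube([286, 9, 236]);
translate([0, 9, 9]) cube([9, 476, 236]);
translate([277, 9, 9]) cube([9, 476, 236]);


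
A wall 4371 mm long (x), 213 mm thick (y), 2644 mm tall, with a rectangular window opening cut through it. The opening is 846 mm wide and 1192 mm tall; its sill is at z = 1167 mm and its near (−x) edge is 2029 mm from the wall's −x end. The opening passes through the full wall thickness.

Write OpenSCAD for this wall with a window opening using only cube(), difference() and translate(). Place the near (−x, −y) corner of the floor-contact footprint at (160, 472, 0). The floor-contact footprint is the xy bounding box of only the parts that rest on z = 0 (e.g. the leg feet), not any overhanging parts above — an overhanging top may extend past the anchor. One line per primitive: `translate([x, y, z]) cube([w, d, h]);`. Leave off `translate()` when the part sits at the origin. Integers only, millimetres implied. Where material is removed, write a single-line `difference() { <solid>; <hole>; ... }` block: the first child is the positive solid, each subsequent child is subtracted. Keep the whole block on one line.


difference() { translate([160, 472, 0]) cube([4371, 213, 2644]); translate([2189, 472, 1167]) cube([846, 213, 1192]); }


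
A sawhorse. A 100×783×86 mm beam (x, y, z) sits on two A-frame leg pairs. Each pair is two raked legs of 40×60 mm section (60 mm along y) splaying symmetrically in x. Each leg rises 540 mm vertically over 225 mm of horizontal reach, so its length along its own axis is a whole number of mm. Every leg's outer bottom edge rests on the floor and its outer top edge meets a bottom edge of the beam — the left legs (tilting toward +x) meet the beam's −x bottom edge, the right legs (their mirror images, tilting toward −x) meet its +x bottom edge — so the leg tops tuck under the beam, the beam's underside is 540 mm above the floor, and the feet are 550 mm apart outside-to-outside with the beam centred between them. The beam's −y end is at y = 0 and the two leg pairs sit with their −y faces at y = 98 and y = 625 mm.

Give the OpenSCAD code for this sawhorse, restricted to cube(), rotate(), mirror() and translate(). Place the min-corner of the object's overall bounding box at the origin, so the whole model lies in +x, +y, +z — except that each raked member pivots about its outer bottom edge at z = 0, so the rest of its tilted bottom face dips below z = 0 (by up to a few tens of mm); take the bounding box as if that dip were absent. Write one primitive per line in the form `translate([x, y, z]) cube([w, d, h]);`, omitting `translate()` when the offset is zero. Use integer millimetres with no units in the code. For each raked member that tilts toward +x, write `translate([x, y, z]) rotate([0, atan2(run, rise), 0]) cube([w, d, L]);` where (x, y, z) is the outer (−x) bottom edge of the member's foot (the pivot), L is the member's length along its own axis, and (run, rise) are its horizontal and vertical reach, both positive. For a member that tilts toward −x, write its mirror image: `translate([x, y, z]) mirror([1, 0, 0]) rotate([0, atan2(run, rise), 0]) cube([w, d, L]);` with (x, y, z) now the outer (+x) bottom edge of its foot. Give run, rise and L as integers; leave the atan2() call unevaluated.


translate([225, 0, 540]) cube([100, 783, 86]);
translate([0, 98, 0]) rotate([0, atan2(225, 540), 0]) cube([40, 60, 585]);
translate([550, 98, 0]) mirror([1, 0, 0]) rotate([0, atan2(225, 540), 0]) cube([40, 60, 585]);
translate([0, 625, 0]) rotate([0, atan2(225, 540), 0]) cube([40, 60, 585]);
translate([550, 625, 0]) mirror([1, 0, 0]) rotate([0, atan2(225, 540), 0]) cube([40, 60, 585]);
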